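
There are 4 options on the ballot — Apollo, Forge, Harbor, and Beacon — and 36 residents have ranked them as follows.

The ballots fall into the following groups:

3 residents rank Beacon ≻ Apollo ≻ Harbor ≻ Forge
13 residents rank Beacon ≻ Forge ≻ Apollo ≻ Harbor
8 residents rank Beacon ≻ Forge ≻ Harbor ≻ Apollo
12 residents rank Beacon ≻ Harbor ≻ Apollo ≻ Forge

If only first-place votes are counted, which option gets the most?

First-place vote totals:
  Apollo: 0
  Forge: 0
  Harbor: 0
  Beacon: 36
Beacon has the most first-place votes.

Beacon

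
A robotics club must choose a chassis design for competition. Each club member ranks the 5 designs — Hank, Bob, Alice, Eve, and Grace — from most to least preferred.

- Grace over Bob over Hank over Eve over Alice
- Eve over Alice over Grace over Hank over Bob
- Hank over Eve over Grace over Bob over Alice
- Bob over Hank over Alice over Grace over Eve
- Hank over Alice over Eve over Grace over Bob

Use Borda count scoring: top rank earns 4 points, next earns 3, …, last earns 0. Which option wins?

Hank

Borda scores:
  Hank: 2 + 1 + 4 + 3 + 4 = 14
  Bob: 3 + 0 + 1 + 4 + 0 = 8
  Alice: 0 + 3 + 0 + 2 + 3 = 8
  Eve: 1 + 4 + 3 + 0 + 2 = 10
  Grace: 4 + 2 + 2 + 1 + 1 = 10
Hank has the highest total.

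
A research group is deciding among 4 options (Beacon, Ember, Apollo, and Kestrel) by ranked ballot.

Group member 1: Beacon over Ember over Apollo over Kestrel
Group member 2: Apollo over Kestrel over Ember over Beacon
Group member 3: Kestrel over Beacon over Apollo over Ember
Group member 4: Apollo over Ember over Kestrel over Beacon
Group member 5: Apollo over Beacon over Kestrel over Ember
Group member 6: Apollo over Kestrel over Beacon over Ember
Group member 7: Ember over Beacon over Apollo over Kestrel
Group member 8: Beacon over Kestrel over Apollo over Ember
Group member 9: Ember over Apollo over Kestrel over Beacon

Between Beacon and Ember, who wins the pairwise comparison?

Ballots ranking Beacon above Ember: 5.
Ballots ranking Ember above Beacon: 4.
Beacon wins the head-to-head, 5–4.

Beacon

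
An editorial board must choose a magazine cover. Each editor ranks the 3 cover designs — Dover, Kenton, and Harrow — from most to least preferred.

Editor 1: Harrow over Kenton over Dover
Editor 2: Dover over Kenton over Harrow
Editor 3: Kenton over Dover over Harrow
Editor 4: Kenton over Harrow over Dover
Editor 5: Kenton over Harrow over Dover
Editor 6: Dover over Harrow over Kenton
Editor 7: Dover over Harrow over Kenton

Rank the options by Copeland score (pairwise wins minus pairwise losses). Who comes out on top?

Kenton

Pairwise results:
  Dover vs Kenton: Kenton wins 4–3.
  Dover vs Harrow: Dover wins 4–3.
  Kenton vs Harrow: Kenton wins 4–3.
Copeland scores (wins − losses):
  Dover: 1 − 1 = 0
  Kenton: 2 − 0 = 2
  Harrow: 0 − 2 = -2
Kenton has the best Copeland score.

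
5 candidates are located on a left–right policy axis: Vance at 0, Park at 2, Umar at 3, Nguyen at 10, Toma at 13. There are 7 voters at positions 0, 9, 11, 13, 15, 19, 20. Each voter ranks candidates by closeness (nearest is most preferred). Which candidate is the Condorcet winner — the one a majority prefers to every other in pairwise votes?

With single-peaked preferences on a line, the Condorcet winner is the candidate closest to the median voter.
The median voter (position 13) is closest to Toma at 13.
Check: Toma vs Nguyen — voters closer to Toma: 4 of 7.

Toma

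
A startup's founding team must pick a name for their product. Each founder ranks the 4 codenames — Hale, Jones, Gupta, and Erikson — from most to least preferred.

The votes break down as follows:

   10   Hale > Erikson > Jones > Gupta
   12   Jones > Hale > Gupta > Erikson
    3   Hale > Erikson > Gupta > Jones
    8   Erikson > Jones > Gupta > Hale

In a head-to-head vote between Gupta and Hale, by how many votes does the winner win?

Ballots ranking Gupta above Hale: 8.
Ballots ranking Hale above Gupta: 10+12+3 = 25.
Hale wins 25–8, a margin of 17.

17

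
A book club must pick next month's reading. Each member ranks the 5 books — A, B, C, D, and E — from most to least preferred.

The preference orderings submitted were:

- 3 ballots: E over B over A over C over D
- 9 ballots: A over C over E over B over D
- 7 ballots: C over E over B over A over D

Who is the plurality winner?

First-place vote totals:
  A: 9
  B: 0
  C: 7
  D: 0
  E: 3
A has the most first-place votes.

A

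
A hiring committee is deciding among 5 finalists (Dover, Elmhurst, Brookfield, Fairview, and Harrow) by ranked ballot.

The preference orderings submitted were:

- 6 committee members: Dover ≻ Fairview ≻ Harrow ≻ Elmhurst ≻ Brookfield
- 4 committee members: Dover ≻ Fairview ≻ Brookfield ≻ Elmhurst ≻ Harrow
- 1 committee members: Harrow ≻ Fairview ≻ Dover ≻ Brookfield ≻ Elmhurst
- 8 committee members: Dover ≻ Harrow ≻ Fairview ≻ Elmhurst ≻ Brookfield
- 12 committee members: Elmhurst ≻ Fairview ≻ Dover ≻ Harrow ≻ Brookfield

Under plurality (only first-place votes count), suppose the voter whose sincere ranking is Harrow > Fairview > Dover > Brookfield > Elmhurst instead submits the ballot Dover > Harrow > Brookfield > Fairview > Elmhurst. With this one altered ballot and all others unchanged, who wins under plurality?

First-place totals with the altered ballot: Dover 19, Elmhurst 12, Brookfield 0, Fairview 0, Harrow 0.
The winner is unchanged: still Dover.

Dover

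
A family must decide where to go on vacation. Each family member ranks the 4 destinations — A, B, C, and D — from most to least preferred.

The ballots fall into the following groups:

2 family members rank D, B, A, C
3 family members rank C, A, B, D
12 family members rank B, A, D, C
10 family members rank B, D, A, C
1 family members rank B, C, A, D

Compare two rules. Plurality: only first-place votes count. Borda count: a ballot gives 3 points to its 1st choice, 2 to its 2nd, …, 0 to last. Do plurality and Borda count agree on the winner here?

Yes

Plurality first-place counts: A 0, B 23, C 3, D 2 → B.
Borda totals: A 43, B 76, C 11, D 38 → B.
The two rules agree on B.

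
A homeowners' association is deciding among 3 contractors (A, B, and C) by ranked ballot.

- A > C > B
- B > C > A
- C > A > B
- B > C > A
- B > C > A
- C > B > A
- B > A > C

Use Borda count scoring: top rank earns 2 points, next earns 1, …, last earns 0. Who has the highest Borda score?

B

Borda scores:
  A: 2 + 0 + 1 + 0 + 0 + 0 + 1 = 4
  B: 0 + 2 + 0 + 2 + 2 + 1 + 2 = 9
  C: 1 + 1 + 2 + 1 + 1 + 2 + 0 = 8
B has the highest total.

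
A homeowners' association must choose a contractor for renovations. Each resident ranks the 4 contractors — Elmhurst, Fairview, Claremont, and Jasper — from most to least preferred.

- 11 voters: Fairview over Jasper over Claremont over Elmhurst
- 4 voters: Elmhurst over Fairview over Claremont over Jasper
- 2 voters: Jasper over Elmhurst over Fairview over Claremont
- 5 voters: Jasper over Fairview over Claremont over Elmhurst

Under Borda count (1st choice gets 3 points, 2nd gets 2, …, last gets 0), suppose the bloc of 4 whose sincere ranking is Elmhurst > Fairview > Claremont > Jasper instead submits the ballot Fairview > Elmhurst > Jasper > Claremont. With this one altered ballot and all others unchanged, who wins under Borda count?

Fairview

Borda totals with the altered ballot: Elmhurst 12, Fairview 57, Claremont 16, Jasper 47.
The winner is unchanged: still Fairview.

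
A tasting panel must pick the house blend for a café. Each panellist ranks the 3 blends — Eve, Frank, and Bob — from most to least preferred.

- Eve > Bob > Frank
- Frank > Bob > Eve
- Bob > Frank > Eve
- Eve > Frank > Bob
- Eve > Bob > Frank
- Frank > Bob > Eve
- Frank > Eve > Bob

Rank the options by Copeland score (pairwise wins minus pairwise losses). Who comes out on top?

Frank

Pairwise results:
  Eve vs Frank: Frank wins 4–3.
  Eve vs Bob: Eve wins 4–3.
  Frank vs Bob: Frank wins 4–3.
Copeland scores (wins − losses):
  Eve: 1 − 1 = 0
  Frank: 2 − 0 = 2
  Bob: 0 − 2 = -2
Frank has the best Copeland score.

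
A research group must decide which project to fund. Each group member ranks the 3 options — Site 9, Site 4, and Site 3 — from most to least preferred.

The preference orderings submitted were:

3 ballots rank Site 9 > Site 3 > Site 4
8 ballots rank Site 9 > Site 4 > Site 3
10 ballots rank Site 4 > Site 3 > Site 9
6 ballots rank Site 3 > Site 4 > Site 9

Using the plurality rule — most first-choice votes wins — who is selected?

Site 9

First-place vote totals:
  Site 9: 11
  Site 4: 10
  Site 3: 6
Site 9 has the most first-place votes.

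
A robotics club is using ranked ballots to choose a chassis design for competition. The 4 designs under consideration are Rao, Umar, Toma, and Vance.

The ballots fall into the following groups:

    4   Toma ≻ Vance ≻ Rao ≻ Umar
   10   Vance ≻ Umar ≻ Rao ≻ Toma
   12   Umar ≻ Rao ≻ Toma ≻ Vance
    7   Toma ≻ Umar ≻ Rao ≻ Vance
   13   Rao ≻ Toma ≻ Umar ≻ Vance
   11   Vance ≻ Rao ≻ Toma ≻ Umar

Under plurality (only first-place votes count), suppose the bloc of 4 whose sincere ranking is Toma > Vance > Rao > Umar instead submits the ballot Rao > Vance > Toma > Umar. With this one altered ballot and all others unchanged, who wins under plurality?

Vance

First-place totals with the altered ballot: Rao 17, Umar 12, Toma 7, Vance 21.
The winner is unchanged: still Vance.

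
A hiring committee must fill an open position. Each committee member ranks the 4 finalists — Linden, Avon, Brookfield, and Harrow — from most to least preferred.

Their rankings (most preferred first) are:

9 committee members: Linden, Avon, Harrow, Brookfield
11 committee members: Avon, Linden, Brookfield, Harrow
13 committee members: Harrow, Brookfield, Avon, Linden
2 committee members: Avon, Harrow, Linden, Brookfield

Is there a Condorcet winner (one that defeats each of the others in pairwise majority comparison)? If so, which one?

Avon

Head-to-head results (35 voters total):
Linden vs Avon: Avon wins 26–9.
Linden vs Brookfield: Linden wins 22–13.
Linden vs Harrow: Linden wins 20–15.
Avon vs Brookfield: Avon wins 22–13.
Avon vs Harrow: Avon wins 22–13.
Brookfield vs Harrow: Harrow wins 24–11.
Avon beats each rival — Linden (26–9), Brookfield (22–13), Harrow (22–13) — so Avon is the Condorcet winner.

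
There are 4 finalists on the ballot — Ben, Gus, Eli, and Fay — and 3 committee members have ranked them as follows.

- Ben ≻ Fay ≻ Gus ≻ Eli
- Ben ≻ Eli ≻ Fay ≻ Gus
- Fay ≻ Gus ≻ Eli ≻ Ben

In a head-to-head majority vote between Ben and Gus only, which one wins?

Ballots ranking Ben above Gus: 2.
Ballots ranking Gus above Ben: 1.
Ben wins the head-to-head, 2–1.

Ben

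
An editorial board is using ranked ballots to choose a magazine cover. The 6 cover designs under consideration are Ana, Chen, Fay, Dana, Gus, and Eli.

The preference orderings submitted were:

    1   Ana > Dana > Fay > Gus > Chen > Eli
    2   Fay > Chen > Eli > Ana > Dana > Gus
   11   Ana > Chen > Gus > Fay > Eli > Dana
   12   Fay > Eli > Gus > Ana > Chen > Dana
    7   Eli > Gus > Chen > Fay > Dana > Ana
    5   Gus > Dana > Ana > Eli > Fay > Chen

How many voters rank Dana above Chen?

Ballots ranking Dana above Chen: 1+5 = 6.
Ballots ranking Chen above Dana: 2+11+12+7 = 32.
So 6 of 38 voters prefer Dana to Chen.

6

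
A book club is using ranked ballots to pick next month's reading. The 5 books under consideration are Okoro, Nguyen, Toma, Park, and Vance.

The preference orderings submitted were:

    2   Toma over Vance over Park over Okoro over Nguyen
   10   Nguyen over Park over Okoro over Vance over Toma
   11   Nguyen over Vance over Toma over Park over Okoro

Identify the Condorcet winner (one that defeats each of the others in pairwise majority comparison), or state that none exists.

Head-to-head results (23 voters total):
Okoro vs Nguyen: Nguyen wins 21–2.
Okoro vs Toma: Toma wins 13–10.
Okoro vs Park: Park wins 23–0.
Okoro vs Vance: Vance wins 13–10.
Nguyen vs Toma: Nguyen wins 21–2.
Nguyen vs Park: Nguyen wins 21–2.
Nguyen vs Vance: Nguyen wins 21–2.
Toma vs Park: Toma wins 13–10.
Toma vs Vance: Vance wins 21–2.
Park vs Vance: Vance wins 13–10.
Nguyen beats each rival — Okoro (21–2), Toma (21–2), Park (21–2), Vance (21–2) — so Nguyen is the Condorcet winner.

Nguyen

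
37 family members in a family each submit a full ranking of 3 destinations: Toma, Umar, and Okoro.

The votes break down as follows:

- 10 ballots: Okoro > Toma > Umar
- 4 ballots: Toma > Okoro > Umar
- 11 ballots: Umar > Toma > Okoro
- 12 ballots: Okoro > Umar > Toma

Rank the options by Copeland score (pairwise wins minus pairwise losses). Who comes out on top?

Pairwise results:
  Toma vs Umar: Umar wins 23–14.
  Toma vs Okoro: Okoro wins 22–15.
  Umar vs Okoro: Okoro wins 26–11.
Copeland scores (wins − losses):
  Toma: 0 − 2 = -2
  Umar: 1 − 1 = 0
  Okoro: 2 − 0 = 2
Okoro has the best Copeland score.

Okoro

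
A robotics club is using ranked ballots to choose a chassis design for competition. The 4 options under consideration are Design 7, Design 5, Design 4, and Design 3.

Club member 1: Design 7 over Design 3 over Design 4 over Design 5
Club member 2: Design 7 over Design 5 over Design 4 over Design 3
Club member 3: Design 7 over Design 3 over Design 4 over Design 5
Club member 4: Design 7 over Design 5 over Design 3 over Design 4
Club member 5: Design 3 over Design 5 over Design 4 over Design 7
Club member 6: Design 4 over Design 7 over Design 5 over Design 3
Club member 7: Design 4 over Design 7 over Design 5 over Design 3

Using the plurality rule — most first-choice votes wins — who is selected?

First-place vote totals:
  Design 7: 4
  Design 5: 0
  Design 4: 2
  Design 3: 1
Design 7 has the most first-place votes.

Design 7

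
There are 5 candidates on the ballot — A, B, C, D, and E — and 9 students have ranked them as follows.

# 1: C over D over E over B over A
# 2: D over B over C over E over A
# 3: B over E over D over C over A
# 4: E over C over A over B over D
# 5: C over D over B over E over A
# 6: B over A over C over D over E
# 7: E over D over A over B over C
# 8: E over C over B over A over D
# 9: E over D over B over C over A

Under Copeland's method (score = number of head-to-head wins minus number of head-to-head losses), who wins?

E

Pairwise results:
  A vs B: B wins 7–2.
  A vs C: C wins 7–2.
  A vs D: D wins 6–3.
  A vs E: E wins 8–1.
  B vs C: B wins 5–4.
  B vs D: D wins 5–4.
  B vs E: E wins 5–4.
  C vs D: C wins 5–4.
  C vs E: E wins 5–4.
  D vs E: E wins 5–4.
Copeland scores (wins − losses):
  A: 0 − 4 = -4
  B: 2 − 2 = 0
  C: 2 − 2 = 0
  D: 2 − 2 = 0
  E: 4 − 0 = 4
E has the best Copeland score.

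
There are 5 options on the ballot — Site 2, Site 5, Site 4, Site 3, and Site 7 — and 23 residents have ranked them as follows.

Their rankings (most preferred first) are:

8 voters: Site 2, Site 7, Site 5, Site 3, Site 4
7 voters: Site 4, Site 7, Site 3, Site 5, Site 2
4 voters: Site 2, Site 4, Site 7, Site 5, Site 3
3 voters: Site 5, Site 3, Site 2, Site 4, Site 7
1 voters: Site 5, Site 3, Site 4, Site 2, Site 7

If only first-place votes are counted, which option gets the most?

First-place vote totals:
  Site 2: 12
  Site 5: 4
  Site 4: 7
  Site 3: 0
  Site 7: 0
Site 2 has the most first-place votes.

Site 2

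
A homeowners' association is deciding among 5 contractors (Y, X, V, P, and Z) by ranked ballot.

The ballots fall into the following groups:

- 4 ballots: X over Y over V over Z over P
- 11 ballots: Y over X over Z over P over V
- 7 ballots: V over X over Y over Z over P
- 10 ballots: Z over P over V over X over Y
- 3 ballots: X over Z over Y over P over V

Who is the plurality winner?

Y

First-place vote totals:
  Y: 11
  X: 7
  V: 7
  P: 0
  Z: 10
Y has the most first-place votes.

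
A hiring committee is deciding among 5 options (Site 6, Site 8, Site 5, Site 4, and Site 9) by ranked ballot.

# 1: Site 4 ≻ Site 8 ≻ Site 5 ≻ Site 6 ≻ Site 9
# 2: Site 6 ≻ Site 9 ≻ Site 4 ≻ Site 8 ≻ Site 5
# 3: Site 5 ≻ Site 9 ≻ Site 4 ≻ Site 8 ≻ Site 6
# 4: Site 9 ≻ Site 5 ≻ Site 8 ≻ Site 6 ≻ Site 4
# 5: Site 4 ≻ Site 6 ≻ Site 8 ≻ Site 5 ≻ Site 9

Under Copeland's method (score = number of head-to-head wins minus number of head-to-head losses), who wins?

Site 4

Pairwise results:
  Site 6 vs Site 8: Site 8 wins 3–2.
  Site 6 vs Site 5: Site 5 wins 3–2.
  Site 6 vs Site 4: Site 4 wins 3–2.
  Site 6 vs Site 9: Site 6 wins 3–2.
  Site 8 vs Site 5: Site 8 wins 3–2.
  Site 8 vs Site 4: Site 4 wins 4–1.
  Site 8 vs Site 9: Site 9 wins 3–2.
  Site 5 vs Site 4: Site 4 wins 3–2.
  Site 5 vs Site 9: Site 5 wins 3–2.
  Site 4 vs Site 9: Site 9 wins 3–2.
Copeland scores (wins − losses):
  Site 6: 1 − 3 = -2
  Site 8: 2 − 2 = 0
  Site 5: 2 − 2 = 0
  Site 4: 3 − 1 = 2
  Site 9: 2 − 2 = 0
Site 4 has the best Copeland score.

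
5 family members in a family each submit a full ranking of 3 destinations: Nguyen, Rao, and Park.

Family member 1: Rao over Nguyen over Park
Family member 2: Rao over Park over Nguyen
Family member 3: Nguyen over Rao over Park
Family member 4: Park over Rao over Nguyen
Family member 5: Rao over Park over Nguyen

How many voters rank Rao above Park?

4

Ballots ranking Rao above Park: 4.
Ballots ranking Park above Rao: 1.
So 4 of 5 voters prefer Rao to Park.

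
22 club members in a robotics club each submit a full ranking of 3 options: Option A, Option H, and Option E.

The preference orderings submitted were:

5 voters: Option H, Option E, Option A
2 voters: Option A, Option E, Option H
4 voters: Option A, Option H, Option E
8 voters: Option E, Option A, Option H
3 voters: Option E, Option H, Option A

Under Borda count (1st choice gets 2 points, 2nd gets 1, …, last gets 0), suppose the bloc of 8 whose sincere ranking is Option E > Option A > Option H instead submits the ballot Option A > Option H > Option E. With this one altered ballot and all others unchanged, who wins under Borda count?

Borda totals with the altered ballot: Option A 28, Option H 25, Option E 13.
The switch changes the winner from Option E to Option A.

Option A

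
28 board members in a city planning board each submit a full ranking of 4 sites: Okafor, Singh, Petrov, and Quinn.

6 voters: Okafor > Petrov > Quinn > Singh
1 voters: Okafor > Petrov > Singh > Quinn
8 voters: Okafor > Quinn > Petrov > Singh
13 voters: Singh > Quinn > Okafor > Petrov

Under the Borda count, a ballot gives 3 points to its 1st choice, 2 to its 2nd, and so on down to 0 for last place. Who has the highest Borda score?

Okafor

Borda scores:
  Okafor: 6·3 + 3 + 8·3 + 13·1 = 58
  Singh: 6·0 + 1 + 8·0 + 13·3 = 40
  Petrov: 6·2 + 2 + 8·1 + 13·0 = 22
  Quinn: 6·1 + 0 + 8·2 + 13·2 = 48
Okafor has the highest total.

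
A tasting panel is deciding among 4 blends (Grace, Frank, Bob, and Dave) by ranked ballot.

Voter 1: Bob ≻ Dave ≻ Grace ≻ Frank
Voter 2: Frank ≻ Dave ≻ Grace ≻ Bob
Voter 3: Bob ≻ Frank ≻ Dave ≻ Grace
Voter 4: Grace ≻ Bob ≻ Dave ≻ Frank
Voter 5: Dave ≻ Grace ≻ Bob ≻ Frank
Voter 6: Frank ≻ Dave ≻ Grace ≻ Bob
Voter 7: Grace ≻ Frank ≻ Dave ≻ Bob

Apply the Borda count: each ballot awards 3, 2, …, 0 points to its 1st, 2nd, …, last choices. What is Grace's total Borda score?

11

Borda scores:
  Grace: 1 + 1 + 0 + 3 + 2 + 1 + 3 = 11
  Frank: 0 + 3 + 2 + 0 + 0 + 3 + 2 = 10
  Bob: 3 + 0 + 3 + 2 + 1 + 0 + 0 = 9
  Dave: 2 + 2 + 1 + 1 + 3 + 2 + 1 = 12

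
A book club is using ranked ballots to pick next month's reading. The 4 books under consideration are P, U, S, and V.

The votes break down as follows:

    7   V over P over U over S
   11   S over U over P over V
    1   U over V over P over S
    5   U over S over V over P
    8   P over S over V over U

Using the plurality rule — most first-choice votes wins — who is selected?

First-place vote totals:
  P: 8
  U: 6
  S: 11
  V: 7
S has the most first-place votes.

S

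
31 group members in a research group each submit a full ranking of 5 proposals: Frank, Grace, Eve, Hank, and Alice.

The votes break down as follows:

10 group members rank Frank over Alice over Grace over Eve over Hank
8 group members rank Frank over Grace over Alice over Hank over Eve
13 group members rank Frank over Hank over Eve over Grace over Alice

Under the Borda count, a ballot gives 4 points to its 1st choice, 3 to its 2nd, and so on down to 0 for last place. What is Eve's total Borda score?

36

Borda scores:
  Frank: 10·4 + 8·4 + 13·4 = 124
  Grace: 10·2 + 8·3 + 13·1 = 57
  Eve: 10·1 + 8·0 + 13·2 = 36
  Hank: 10·0 + 8·1 + 13·3 = 47
  Alice: 10·3 + 8·2 + 13·0 = 46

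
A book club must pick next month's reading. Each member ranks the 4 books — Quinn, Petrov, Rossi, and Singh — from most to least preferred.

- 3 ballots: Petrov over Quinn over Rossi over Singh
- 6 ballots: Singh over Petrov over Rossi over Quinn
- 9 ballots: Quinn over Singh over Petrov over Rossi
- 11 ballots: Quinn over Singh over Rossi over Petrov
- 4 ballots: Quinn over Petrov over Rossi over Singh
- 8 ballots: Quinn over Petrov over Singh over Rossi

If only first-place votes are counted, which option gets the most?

Quinn

First-place vote totals:
  Quinn: 32
  Petrov: 3
  Rossi: 0
  Singh: 6
Quinn has the most first-place votes.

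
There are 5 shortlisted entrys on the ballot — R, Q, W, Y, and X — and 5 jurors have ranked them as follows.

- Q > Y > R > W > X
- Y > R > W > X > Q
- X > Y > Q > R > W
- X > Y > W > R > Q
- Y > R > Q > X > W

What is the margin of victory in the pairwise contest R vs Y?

Ballots ranking R above Y: 0.
Ballots ranking Y above R: 5.
Y wins 5–0, a margin of 5.

5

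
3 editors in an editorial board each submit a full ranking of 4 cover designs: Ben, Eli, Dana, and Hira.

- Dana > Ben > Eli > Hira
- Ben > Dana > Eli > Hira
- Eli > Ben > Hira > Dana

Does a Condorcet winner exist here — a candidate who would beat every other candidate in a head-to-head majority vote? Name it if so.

Ben

Head-to-head results (3 voters total):
Ben vs Eli: Ben wins 2–1.
Ben vs Dana: Ben wins 2–1.
Ben vs Hira: Ben wins 3–0.
Eli vs Dana: Dana wins 2–1.
Eli vs Hira: Eli wins 3–0.
Dana vs Hira: Dana wins 2–1.
Ben beats each rival — Eli (2–1), Dana (2–1), Hira (3–0) — so Ben is the Condorcet winner.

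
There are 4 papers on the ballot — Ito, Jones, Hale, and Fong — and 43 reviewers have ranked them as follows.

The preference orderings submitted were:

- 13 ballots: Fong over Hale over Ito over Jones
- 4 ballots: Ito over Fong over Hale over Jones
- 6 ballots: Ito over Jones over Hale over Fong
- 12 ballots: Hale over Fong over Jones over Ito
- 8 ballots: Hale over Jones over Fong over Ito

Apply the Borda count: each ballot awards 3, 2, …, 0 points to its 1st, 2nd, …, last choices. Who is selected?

Hale

Borda scores:
  Ito: 13·1 + 4·3 + 6·3 + 12·0 + 8·0 = 43
  Jones: 13·0 + 4·0 + 6·2 + 12·1 + 8·2 = 40
  Hale: 13·2 + 4·1 + 6·1 + 12·3 + 8·3 = 96
  Fong: 13·3 + 4·2 + 6·0 + 12·2 + 8·1 = 79
Hale has the highest total.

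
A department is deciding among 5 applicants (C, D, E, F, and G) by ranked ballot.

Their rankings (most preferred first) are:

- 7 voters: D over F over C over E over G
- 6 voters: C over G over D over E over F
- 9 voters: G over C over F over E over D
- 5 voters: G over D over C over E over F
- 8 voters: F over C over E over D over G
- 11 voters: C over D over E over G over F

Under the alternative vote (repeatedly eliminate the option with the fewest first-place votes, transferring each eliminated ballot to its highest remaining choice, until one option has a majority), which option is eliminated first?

E

Round 1: C 17, G 14, F 8, D 7, E 0. E has the fewest and is eliminated.
Round 2: C 17, G 14, F 8, D 7. D has the fewest and is eliminated.
Round 3: C 17, F 15, G 14. G has the fewest and is eliminated.
Round 4: C 31, F 15. C has a majority.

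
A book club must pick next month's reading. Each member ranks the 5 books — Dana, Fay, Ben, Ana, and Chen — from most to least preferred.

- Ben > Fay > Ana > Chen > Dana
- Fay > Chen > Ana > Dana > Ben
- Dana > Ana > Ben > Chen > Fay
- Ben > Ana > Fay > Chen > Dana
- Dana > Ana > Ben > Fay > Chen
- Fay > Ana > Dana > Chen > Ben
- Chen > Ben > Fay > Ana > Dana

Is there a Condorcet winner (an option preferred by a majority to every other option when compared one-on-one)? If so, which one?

No Condorcet winner

Head-to-head results (7 voters total):
Dana vs Fay: Fay wins 5–2.
Dana vs Ben: Dana wins 4–3.
Dana vs Ana: Ana wins 5–2.
Dana vs Chen: Chen wins 4–3.
Fay vs Ben: Ben wins 5–2.
Fay vs Ana: Fay wins 4–3.
Fay vs Chen: Fay wins 5–2.
Ben vs Ana: Ana wins 4–3.
Ben vs Chen: Ben wins 4–3.
Ana vs Chen: Ana wins 5–2.
No candidate beats all others: Dana beats Ben beats Fay beats Dana, a majority cycle.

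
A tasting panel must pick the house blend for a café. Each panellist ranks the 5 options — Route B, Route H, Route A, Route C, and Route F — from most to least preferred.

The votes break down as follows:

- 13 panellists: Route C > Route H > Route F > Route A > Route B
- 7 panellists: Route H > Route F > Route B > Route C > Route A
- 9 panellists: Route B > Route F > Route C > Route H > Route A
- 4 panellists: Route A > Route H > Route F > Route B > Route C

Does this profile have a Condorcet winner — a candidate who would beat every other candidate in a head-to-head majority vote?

No

Head-to-head results (33 voters total):
Route B vs Route H: Route H wins 24–9.
Route B vs Route A: Route A wins 17–16.
Route B vs Route C: Route B wins 20–13.
Route B vs Route F: Route F wins 24–9.
Route H vs Route A: Route H wins 29–4.
Route H vs Route C: Route C wins 22–11.
Route H vs Route F: Route H wins 24–9.
Route A vs Route C: Route C wins 29–4.
Route A vs Route F: Route F wins 29–4.
Route C vs Route F: Route F wins 20–13.
No candidate beats all others: Route B beats Route C beats Route H beats Route B, a majority cycle.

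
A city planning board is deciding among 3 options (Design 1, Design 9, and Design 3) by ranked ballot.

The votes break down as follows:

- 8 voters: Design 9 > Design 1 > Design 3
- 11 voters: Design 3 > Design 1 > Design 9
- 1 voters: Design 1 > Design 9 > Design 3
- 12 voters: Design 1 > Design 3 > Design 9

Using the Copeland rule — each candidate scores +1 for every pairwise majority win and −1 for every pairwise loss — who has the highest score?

Pairwise results:
  Design 1 vs Design 9: Design 1 wins 24–8.
  Design 1 vs Design 3: Design 1 wins 21–11.
  Design 9 vs Design 3: Design 3 wins 23–9.
Copeland scores (wins − losses):
  Design 1: 2 − 0 = 2
  Design 9: 0 − 2 = -2
  Design 3: 1 − 1 = 0
Design 1 has the best Copeland score.

Design 1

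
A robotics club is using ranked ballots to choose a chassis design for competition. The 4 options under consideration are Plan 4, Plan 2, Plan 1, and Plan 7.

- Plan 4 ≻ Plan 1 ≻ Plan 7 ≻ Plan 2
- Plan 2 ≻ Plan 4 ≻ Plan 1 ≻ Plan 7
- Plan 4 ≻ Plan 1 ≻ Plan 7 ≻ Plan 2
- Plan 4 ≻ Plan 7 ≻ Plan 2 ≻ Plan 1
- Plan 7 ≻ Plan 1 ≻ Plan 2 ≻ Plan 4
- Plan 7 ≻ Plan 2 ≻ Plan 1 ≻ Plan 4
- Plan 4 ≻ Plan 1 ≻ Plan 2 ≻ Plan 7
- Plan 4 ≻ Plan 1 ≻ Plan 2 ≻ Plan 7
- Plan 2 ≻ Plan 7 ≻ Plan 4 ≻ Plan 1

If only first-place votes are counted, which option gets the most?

First-place vote totals:
  Plan 4: 5
  Plan 2: 2
  Plan 1: 0
  Plan 7: 2
Plan 4 has the most first-place votes.

Plan 4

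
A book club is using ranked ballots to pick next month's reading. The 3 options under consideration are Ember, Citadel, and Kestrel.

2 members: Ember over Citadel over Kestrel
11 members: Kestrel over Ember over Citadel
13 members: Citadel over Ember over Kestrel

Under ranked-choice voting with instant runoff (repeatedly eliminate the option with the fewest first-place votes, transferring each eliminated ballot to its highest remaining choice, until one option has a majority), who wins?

Citadel

Round 1: Citadel 13, Kestrel 11, Ember 2. Ember has the fewest and is eliminated.
Round 2: Citadel 15, Kestrel 11. Citadel has a majority.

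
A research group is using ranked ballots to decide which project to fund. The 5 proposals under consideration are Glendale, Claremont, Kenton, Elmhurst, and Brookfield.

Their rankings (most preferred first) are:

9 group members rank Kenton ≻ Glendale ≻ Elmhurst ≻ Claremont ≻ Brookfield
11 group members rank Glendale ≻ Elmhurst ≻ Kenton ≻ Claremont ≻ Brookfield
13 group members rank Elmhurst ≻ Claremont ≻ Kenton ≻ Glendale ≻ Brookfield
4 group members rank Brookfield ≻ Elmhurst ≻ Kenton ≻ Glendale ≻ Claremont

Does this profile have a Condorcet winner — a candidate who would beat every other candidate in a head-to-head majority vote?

No

Head-to-head results (37 voters total):
Glendale vs Claremont: Glendale wins 24–13.
Glendale vs Kenton: Kenton wins 26–11.
Glendale vs Elmhurst: Glendale wins 20–17.
Glendale vs Brookfield: Glendale wins 33–4.
Claremont vs Kenton: Kenton wins 24–13.
Claremont vs Elmhurst: Elmhurst wins 37–0.
Claremont vs Brookfield: Claremont wins 33–4.
Kenton vs Elmhurst: Elmhurst wins 28–9.
Kenton vs Brookfield: Kenton wins 33–4.
Elmhurst vs Brookfield: Elmhurst wins 33–4.
No candidate beats all others: Glendale beats Elmhurst beats Kenton beats Glendale, a majority cycle.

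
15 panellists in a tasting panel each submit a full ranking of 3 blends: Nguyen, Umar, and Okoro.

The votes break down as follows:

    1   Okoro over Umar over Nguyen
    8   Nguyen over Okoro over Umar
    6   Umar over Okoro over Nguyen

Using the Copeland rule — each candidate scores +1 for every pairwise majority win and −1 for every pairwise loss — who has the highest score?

Nguyen

Pairwise results:
  Nguyen vs Umar: Nguyen wins 8–7.
  Nguyen vs Okoro: Nguyen wins 8–7.
  Umar vs Okoro: Okoro wins 9–6.
Copeland scores (wins − losses):
  Nguyen: 2 − 0 = 2
  Umar: 0 − 2 = -2
  Okoro: 1 − 1 = 0
Nguyen has the best Copeland score.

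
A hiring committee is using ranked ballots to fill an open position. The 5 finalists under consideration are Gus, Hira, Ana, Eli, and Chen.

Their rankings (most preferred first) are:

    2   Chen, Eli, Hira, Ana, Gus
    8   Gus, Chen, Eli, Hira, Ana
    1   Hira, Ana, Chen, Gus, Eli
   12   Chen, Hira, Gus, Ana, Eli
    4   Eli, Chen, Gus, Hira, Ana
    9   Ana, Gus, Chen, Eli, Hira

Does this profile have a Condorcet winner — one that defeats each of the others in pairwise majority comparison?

Head-to-head results (36 voters total):
Gus vs Hira: Gus wins 21–15.
Gus vs Ana: Gus wins 24–12.
Gus vs Eli: Gus wins 30–6.
Gus vs Chen: Chen wins 19–17.
Hira vs Ana: Hira wins 27–9.
Hira vs Eli: Eli wins 23–13.
Hira vs Chen: Chen wins 35–1.
Ana vs Eli: Ana wins 22–14.
Ana vs Chen: Chen wins 26–10.
Eli vs Chen: Chen wins 32–4.
Chen beats each rival — Gus (19–17), Hira (35–1), Ana (26–10), Eli (32–4) — so Chen is the Condorcet winner.

Yes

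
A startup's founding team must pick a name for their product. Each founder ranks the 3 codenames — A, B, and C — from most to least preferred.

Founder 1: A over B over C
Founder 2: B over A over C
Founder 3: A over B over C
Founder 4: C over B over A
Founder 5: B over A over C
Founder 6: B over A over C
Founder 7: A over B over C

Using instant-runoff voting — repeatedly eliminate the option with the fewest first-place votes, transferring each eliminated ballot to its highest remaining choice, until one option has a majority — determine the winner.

Round 1: A 3, B 3, C 1. C has the fewest and is eliminated.
Round 2: B 4, A 3. B has a majority.

B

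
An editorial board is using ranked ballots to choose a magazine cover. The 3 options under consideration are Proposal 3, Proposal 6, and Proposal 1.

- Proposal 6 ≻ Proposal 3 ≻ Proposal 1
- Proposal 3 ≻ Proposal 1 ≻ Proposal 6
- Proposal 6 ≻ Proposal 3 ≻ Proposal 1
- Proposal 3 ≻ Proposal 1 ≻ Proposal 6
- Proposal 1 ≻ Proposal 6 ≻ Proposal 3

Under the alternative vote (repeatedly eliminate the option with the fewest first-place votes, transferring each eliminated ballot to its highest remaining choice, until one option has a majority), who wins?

Proposal 6

Round 1: Proposal 3 2, Proposal 6 2, Proposal 1 1. Proposal 1 has the fewest and is eliminated.
Round 2: Proposal 6 3, Proposal 3 2. Proposal 6 has a majority.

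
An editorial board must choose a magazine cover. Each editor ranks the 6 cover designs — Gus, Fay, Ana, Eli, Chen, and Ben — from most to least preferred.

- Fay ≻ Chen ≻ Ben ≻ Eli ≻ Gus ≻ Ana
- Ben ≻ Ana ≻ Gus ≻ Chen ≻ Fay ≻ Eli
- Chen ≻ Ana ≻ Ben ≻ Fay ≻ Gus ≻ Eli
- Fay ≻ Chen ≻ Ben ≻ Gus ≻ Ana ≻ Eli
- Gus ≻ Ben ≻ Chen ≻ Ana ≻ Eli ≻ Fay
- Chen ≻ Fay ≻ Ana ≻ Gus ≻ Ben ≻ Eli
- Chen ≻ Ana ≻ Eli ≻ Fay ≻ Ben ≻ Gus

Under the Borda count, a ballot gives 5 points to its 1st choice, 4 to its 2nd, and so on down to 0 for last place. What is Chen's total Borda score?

28

Borda scores:
  Gus: 1 + 3 + 1 + 2 + 5 + 2 + 0 = 14
  Fay: 5 + 1 + 2 + 5 + 0 + 4 + 2 = 19
  Ana: 0 + 4 + 4 + 1 + 2 + 3 + 4 = 18
  Eli: 2 + 0 + 0 + 0 + 1 + 0 + 3 = 6
  Chen: 4 + 2 + 5 + 4 + 3 + 5 + 5 = 28
  Ben: 3 + 5 + 3 + 3 + 4 + 1 + 1 = 20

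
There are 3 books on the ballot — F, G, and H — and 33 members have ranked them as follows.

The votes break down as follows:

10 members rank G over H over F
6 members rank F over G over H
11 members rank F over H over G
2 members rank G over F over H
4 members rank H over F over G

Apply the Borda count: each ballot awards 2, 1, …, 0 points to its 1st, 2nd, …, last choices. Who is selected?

Borda scores:
  F: 10·0 + 6·2 + 11·2 + 2·1 + 4·1 = 40
  G: 10·2 + 6·1 + 11·0 + 2·2 + 4·0 = 30
  H: 10·1 + 6·0 + 11·1 + 2·0 + 4·2 = 29
F has the highest total.

F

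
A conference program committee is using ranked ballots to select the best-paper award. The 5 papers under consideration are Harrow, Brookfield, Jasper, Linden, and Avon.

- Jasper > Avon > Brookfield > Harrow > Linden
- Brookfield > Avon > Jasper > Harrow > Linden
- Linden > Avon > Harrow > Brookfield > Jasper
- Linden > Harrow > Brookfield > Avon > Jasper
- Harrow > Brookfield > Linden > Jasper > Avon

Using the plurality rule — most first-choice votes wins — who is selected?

Linden

First-place vote totals:
  Harrow: 1
  Brookfield: 1
  Jasper: 1
  Linden: 2
  Avon: 0
Linden has the most first-place votes.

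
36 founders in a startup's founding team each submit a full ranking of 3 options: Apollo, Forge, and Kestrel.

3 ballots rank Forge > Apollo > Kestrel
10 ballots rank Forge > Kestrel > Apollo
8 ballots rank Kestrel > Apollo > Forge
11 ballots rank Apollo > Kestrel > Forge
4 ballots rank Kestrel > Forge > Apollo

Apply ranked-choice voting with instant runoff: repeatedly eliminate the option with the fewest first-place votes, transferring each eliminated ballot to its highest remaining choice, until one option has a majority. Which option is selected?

Kestrel

Round 1: Forge 13, Kestrel 12, Apollo 11. Apollo has the fewest and is eliminated.
Round 2: Kestrel 23, Forge 13. Kestrel has a majority.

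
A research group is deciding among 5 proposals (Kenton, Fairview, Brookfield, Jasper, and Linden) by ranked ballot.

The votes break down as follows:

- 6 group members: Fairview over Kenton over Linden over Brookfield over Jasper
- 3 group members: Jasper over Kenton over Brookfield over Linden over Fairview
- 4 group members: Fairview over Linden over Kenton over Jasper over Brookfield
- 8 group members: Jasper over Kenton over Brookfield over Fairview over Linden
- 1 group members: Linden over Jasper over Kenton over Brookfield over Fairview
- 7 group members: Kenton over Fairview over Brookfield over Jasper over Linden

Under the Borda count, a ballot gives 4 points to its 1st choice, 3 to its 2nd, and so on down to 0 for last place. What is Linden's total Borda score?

Borda scores:
  Kenton: 6·3 + 3·3 + 4·2 + 8·3 + 2 + 7·4 = 89
  Fairview: 6·4 + 3·0 + 4·4 + 8·1 + 0 + 7·3 = 69
  Brookfield: 6·1 + 3·2 + 4·0 + 8·2 + 1 + 7·2 = 43
  Jasper: 6·0 + 3·4 + 4·1 + 8·4 + 3 + 7·1 = 58
  Linden: 6·2 + 3·1 + 4·3 + 8·0 + 4 + 7·0 = 31

31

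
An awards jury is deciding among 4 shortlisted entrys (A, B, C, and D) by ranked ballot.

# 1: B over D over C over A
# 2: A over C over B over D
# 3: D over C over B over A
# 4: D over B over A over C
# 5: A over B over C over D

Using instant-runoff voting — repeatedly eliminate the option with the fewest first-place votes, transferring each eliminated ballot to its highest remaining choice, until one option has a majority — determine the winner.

Round 1: A 2, D 2, B 1, C 0. C has the fewest and is eliminated.
Round 2: A 2, D 2, B 1. B has the fewest and is eliminated.
Round 3: D 3, A 2. D has a majority.

D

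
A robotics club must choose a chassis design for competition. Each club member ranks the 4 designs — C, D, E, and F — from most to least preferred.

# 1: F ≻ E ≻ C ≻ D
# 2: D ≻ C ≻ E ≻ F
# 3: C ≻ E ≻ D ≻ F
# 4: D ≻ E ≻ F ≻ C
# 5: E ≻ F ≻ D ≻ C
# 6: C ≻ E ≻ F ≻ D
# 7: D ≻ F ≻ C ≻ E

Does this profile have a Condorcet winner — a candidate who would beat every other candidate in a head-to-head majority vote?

Head-to-head results (7 voters total):
C vs D: D wins 4–3.
C vs E: C wins 4–3.
C vs F: F wins 4–3.
D vs E: E wins 4–3.
D vs F: D wins 4–3.
E vs F: E wins 5–2.
No candidate beats all others: C beats E beats D beats C, a majority cycle.

No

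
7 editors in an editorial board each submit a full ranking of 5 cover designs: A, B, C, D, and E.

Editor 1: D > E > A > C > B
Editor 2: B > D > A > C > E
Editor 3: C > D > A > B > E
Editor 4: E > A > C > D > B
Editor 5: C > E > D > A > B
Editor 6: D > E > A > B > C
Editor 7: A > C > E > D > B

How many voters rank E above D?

Ballots ranking E above D: 3.
Ballots ranking D above E: 4.
So 3 of 7 voters prefer E to D.

3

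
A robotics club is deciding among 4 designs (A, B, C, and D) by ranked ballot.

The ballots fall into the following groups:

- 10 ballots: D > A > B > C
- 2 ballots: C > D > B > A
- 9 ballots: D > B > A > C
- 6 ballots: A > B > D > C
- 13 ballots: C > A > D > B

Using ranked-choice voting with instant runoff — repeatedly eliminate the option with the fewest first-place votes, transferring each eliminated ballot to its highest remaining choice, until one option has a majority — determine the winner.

Round 1: D 19, C 15, A 6, B 0. B has the fewest and is eliminated.
Round 2: D 19, C 15, A 6. A has the fewest and is eliminated.
Round 3: D 25, C 15. D has a majority.

D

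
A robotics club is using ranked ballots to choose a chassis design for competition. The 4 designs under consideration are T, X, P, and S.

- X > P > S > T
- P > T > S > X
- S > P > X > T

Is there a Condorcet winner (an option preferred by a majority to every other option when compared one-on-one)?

Yes

Head-to-head results (3 voters total):
T vs X: X wins 2–1.
T vs P: P wins 3–0.
T vs S: S wins 2–1.
X vs P: P wins 2–1.
X vs S: S wins 2–1.
P vs S: P wins 2–1.
P beats each rival — T (3–0), X (2–1), S (2–1) — so P is the Condorcet winner.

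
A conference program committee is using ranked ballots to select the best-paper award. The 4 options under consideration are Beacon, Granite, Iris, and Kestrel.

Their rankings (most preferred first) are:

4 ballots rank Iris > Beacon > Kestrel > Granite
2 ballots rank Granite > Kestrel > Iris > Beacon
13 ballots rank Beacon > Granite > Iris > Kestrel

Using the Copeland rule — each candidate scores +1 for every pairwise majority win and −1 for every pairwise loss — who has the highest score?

Pairwise results:
  Beacon vs Granite: Beacon wins 17–2.
  Beacon vs Iris: Beacon wins 13–6.
  Beacon vs Kestrel: Beacon wins 17–2.
  Granite vs Iris: Granite wins 15–4.
  Granite vs Kestrel: Granite wins 15–4.
  Iris vs Kestrel: Iris wins 17–2.
Copeland scores (wins − losses):
  Beacon: 3 − 0 = 3
  Granite: 2 − 1 = 1
  Iris: 1 − 2 = -1
  Kestrel: 0 − 3 = -3
Beacon has the best Copeland score.

Beacon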